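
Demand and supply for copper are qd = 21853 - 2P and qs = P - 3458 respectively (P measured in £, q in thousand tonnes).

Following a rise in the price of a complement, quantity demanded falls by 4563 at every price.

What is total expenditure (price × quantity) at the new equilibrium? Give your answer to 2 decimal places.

Solve the original market: 21853 - 2P = P - 3458, hence P = 8437 and q = 4979.
The shock moves the curves to qd = 17290 - 2P and qs = P - 3458.
New equilibrium: 17290 - 2P = P - 3458 ⇒ 20748 = 3P ⇒ P = 6916, q = 3458.
New expenditure = 6916 × 3458 = 23915528.00.

23915528.00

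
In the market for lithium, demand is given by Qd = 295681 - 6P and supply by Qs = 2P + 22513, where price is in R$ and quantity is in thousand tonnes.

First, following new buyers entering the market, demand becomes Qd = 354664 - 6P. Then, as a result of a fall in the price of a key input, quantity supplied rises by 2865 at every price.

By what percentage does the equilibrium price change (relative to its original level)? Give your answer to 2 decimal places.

Solve the original market: 295681 - 6P = 2P + 22513, hence P = 34146 and Q = 90805.
The shock moves the curves to Qd = 354664 - 6P and Qs = 2P + 25378.
Setting them equal: 354664 - 6P = 2P + 25378 → 329286 = 8P, so P = 41160.75 and Q = 107699.5.
%ΔP = (41160.75 − 34146) / 34146 × 100 = +20.54%.

+20.54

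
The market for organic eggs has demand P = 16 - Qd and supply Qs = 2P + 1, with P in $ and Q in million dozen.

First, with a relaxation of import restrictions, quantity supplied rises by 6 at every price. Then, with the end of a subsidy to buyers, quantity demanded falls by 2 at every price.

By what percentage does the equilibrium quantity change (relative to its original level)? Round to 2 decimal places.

+6.06

Initially, 16 - P = 2P + 1, so 15 = 3P and P = 5, Q = 11.
The new curves are Qd = 14 - P (demand) and Qs = 2P + 7 (supply).
Equate the new curves: 14 - P = 2P + 7, giving 7 = 3P, P = 7/3 ≈ 2.3333, Q = 35/3 ≈ 11.6667.
%ΔQ = (11.6667 − 11) / 11 × 100 = +6.06%.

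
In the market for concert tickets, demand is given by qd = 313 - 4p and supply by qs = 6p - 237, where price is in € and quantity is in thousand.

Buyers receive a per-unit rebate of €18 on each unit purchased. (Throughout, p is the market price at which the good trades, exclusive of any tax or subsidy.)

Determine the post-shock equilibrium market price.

Solve the original market: 313 - 4p = 6p - 237, hence p = 55 and q = 93.
Since buyers' out-of-pocket price is the market price minus the rebate, the effective demand curve becomes qd = 385 - 4p.
Setting them equal: 385 - 4p = 6p - 237 → 622 = 10p, so p = 62.2 and q = 136.2.

62.2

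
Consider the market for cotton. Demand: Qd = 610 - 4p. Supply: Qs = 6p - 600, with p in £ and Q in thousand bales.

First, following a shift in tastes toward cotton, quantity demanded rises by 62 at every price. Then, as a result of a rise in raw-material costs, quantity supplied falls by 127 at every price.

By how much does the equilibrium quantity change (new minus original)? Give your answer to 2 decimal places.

Before the shock: 610 - 4p = 6p - 600 ⇒ 1210 = 10p ⇒ p = 121, Q = 126.
With the change applied: demand Qd = 672 - 4p, supply Qs = 6p - 727.
Setting them equal: 672 - 4p = 6p - 727 → 1399 = 10p, so p = 139.9 and Q = 112.4.
ΔQ = 112.4 − 126 = -13.60.

-13.60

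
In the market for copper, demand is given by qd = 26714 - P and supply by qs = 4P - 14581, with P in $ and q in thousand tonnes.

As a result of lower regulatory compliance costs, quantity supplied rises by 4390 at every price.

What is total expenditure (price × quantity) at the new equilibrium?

Before the shock: 26714 - P = 4P - 14581 ⇒ 41295 = 5P ⇒ P = 8259, q = 18455.
After the shift, demand is qd = 26714 - P and supply is qs = 4P - 10191.
Equate the new curves: 26714 - P = 4P - 10191, giving 36905 = 5P, P = 7381, q = 19333.
New expenditure = 7381 × 19333 = 142696873.

142696873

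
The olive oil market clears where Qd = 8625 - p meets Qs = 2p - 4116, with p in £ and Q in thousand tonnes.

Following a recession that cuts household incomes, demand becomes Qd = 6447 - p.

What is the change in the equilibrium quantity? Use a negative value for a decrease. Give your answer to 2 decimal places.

-1452.00

Solve the original market: 8625 - p = 2p - 4116, hence p = 4247 and Q = 4378.
The shock moves the curves to Qd = 6447 - p and Qs = 2p - 4116.
Setting them equal: 6447 - p = 2p - 4116 → 10563 = 3p, so p = 3521 and Q = 2926.
ΔQ = 2926 − 4378 = -1452.00.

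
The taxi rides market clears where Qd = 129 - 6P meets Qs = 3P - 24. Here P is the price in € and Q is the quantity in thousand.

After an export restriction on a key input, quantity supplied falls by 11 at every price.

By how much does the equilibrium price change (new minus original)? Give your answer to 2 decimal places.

+1.22

Solve the original market: 129 - 6P = 3P - 24, hence P = 17 and Q = 27.
The new curves are Qd = 129 - 6P (demand) and Qs = 3P - 35 (supply).
Setting them equal: 129 - 6P = 3P - 35 → 164 = 9P, so P = 164/9 ≈ 18.2222 and Q = 59/3 ≈ 19.6667.
ΔP = 18.2222 − 17 = +1.22.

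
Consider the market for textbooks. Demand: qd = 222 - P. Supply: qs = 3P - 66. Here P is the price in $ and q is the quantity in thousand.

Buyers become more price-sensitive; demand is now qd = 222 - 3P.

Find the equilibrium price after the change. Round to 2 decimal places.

Solve the original market: 222 - P = 3P - 66, hence P = 72 and q = 150.
After the shift, demand is qd = 222 - 3P and supply is qs = 3P - 66.
Clearing the new market: 222 - 3P = 3P - 66, so P = 48 and q = 78.

48.00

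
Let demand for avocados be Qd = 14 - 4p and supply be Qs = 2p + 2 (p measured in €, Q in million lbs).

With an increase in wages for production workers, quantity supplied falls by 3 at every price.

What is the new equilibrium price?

Initially, 14 - 4p = 2p + 2, so 12 = 6p and p = 2, Q = 6.
With the change applied: demand Qd = 14 - 4p, supply Qs = 2p - 1.
Clearing the new market: 14 - 4p = 2p - 1, so p = 2.5 and Q = 4.

2.5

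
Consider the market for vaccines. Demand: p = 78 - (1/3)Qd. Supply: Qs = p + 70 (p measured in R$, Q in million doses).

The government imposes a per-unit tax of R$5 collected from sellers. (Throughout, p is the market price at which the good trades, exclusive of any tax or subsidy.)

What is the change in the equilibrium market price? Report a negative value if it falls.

+1.25

Before the shock: 234 - 3p = p + 70 ⇒ 164 = 4p ⇒ p = 41, Q = 111.
Since sellers keep the price net of the tax, the effective supply curve becomes Qs = p + 65.
Clearing the new market: 234 - 3p = p + 65, so p = 42.25 and Q = 107.25.
Δp = 42.25 − 41 = +1.25.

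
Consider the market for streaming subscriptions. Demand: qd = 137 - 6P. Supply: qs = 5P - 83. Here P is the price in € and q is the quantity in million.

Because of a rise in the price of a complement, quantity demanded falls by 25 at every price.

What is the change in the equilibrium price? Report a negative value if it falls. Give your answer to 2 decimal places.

-2.27

Before the shock: 137 - 6P = 5P - 83 ⇒ 220 = 11P ⇒ P = 20, q = 17.
The shock moves the curves to qd = 112 - 6P and qs = 5P - 83.
Clearing the new market: 112 - 6P = 5P - 83, so P = 195/11 ≈ 17.7273 and q = 62/11 ≈ 5.6364.
ΔP = 17.7273 − 20 = -2.27.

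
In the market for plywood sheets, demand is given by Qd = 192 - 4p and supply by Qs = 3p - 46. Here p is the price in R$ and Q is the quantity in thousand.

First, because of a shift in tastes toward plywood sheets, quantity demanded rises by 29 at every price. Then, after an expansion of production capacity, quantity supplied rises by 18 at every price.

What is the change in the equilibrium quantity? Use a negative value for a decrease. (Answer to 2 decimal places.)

+22.71

Initially, 192 - 4p = 3p - 46, so 238 = 7p and p = 34, Q = 56.
With the change applied: demand Qd = 221 - 4p, supply Qs = 3p - 28.
Equate the new curves: 221 - 4p = 3p - 28, giving 249 = 7p, p = 249/7 ≈ 35.5714, Q = 551/7 ≈ 78.7143.
ΔQ = 78.7143 − 56 = +22.71.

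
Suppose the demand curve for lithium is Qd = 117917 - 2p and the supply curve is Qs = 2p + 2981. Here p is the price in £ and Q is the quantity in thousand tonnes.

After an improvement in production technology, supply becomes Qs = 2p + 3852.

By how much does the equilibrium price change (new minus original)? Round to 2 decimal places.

Initially, 117917 - 2p = 2p + 2981, so 114936 = 4p and p = 28734, Q = 60449.
After the shift, demand is Qd = 117917 - 2p and supply is Qs = 2p + 3852.
Setting them equal: 117917 - 2p = 2p + 3852 → 114065 = 4p, so p = 28516.25 and Q = 60884.5.
Δp = 28516.25 − 28734 = -217.75.

-217.75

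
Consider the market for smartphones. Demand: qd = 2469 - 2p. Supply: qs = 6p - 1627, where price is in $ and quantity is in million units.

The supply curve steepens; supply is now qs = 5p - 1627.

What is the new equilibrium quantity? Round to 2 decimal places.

1298.71

Initially, 2469 - 2p = 6p - 1627, so 4096 = 8p and p = 512, q = 1445.
The new curves are qd = 2469 - 2p (demand) and qs = 5p - 1627 (supply).
New equilibrium: 2469 - 2p = 5p - 1627 ⇒ 4096 = 7p ⇒ p = 4096/7 ≈ 585.1429, q = 9091/7 ≈ 1298.7143.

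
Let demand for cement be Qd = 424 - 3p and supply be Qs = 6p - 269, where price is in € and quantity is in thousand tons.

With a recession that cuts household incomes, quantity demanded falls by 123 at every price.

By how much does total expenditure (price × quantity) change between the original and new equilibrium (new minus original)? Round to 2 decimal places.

Solve the original market: 424 - 3p = 6p - 269, hence p = 77 and Q = 193.
The shock moves the curves to Qd = 301 - 3p and Qs = 6p - 269.
New equilibrium: 301 - 3p = 6p - 269 ⇒ 570 = 9p ⇒ p = 190/3 ≈ 63.3333, Q = 111.
Expenditure moves from 77×193 = 14861 to 63.3333×111 = 7030; change = -7831.00.

-7831.00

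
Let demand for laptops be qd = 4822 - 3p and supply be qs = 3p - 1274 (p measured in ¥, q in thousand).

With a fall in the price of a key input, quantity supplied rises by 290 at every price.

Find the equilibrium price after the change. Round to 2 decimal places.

967.67

Original equilibrium: 4822 - 3p = 3p - 1274 gives 6096 = 6p, so p = 1016 and q = 1774.
The shock moves the curves to qd = 4822 - 3p and qs = 3p - 984.
New equilibrium: 4822 - 3p = 3p - 984 ⇒ 5806 = 6p ⇒ p = 2903/3 ≈ 967.6667, q = 1919.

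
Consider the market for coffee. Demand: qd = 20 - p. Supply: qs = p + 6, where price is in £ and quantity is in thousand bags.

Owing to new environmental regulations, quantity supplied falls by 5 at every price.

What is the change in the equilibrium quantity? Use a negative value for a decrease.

-2.5

Initially, 20 - p = p + 6, so 14 = 2p and p = 7, q = 13.
The shock moves the curves to qd = 20 - p and qs = p + 1.
Equate the new curves: 20 - p = p + 1, giving 19 = 2p, p = 9.5, q = 10.5.
Δq = 10.5 − 13 = -2.5.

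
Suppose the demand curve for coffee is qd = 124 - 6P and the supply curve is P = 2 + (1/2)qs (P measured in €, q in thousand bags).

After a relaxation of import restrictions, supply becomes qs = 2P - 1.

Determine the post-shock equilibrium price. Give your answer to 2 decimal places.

15.63

Initially, 124 - 6P = 2P - 4, so 128 = 8P and P = 16, q = 28.
The shock moves the curves to qd = 124 - 6P and qs = 2P - 1.
Equate the new curves: 124 - 6P = 2P - 1, giving 125 = 8P, P = 15.625, q = 30.25.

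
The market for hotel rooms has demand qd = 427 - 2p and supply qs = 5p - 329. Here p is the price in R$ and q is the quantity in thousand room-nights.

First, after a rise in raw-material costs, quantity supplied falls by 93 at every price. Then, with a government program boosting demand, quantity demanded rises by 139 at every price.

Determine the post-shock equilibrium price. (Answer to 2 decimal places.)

Initially, 427 - 2p = 5p - 329, so 756 = 7p and p = 108, q = 211.
After the shift, demand is qd = 566 - 2p and supply is qs = 5p - 422.
Equate the new curves: 566 - 2p = 5p - 422, giving 988 = 7p, p = 988/7 ≈ 141.1429, q = 1986/7 ≈ 283.7143.

141.14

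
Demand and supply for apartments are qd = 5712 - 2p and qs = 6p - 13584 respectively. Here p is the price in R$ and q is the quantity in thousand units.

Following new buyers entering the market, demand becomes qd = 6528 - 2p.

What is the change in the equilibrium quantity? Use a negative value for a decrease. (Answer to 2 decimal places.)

+612.00

Before the shock: 5712 - 2p = 6p - 13584 ⇒ 19296 = 8p ⇒ p = 2412, q = 888.
The shock moves the curves to qd = 6528 - 2p and qs = 6p - 13584.
Setting them equal: 6528 - 2p = 6p - 13584 → 20112 = 8p, so p = 2514 and q = 1500.
Δq = 1500 − 888 = +612.00.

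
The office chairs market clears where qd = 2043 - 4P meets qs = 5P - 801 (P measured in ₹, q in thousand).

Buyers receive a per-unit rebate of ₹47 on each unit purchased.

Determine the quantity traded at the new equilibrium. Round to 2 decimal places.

Original equilibrium: 2043 - 4P = 5P - 801 gives 2844 = 9P, so P = 316 and q = 779.
Since buyers' out-of-pocket price is the market price minus the rebate, the effective demand curve becomes qd = 2231 - 4P.
New equilibrium: 2231 - 4P = 5P - 801 ⇒ 3032 = 9P ⇒ P = 3032/9 ≈ 336.8889, q = 7951/9 ≈ 883.4444.

883.44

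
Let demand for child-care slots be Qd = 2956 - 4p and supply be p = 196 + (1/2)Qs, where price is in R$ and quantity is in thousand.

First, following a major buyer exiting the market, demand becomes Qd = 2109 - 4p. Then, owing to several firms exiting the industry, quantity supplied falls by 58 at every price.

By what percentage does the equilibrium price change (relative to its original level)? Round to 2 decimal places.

-23.57

Initially, 2956 - 4p = 2p - 392, so 3348 = 6p and p = 558, Q = 724.
The new curves are Qd = 2109 - 4p (demand) and Qs = 2p - 450 (supply).
Equate the new curves: 2109 - 4p = 2p - 450, giving 2559 = 6p, p = 426.5, Q = 403.
%Δp = (426.5 − 558) / 558 × 100 = -23.57%.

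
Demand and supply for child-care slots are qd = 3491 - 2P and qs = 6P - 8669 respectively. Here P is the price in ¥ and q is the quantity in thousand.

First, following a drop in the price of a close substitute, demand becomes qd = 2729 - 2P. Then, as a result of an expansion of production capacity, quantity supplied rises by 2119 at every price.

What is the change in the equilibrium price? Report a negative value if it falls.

Original equilibrium: 3491 - 2P = 6P - 8669 gives 12160 = 8P, so P = 1520 and q = 451.
The shock moves the curves to qd = 2729 - 2P and qs = 6P - 6550.
Clearing the new market: 2729 - 2P = 6P - 6550, so P = 1159.875 and q = 409.25.
ΔP = 1159.875 − 1520 = -360.125.

-360.125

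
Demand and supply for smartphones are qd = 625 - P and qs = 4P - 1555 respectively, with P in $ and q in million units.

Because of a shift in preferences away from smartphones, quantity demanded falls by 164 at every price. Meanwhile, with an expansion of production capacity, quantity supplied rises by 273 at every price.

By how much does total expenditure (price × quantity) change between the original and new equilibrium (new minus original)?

-43221.36

Original equilibrium: 625 - P = 4P - 1555 gives 2180 = 5P, so P = 436 and q = 189.
After the shift, demand is qd = 461 - P and supply is qs = 4P - 1282.
Setting them equal: 461 - P = 4P - 1282 → 1743 = 5P, so P = 348.6 and q = 112.4.
Expenditure moves from 436×189 = 82404 to 348.6×112.4 = 39182.64; change = -43221.36.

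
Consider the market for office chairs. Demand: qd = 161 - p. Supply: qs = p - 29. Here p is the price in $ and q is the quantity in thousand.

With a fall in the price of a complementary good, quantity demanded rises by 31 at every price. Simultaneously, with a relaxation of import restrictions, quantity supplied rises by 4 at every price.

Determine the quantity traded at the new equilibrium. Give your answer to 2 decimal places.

83.50

Before the shock: 161 - p = p - 29 ⇒ 190 = 2p ⇒ p = 95, q = 66.
The shock moves the curves to qd = 192 - p and qs = p - 25.
New equilibrium: 192 - p = p - 25 ⇒ 217 = 2p ⇒ p = 108.5, q = 83.5.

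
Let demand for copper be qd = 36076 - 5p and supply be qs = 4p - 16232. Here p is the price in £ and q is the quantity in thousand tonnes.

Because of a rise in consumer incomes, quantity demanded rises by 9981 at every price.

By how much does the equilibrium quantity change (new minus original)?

+4436

Initially, 36076 - 5p = 4p - 16232, so 52308 = 9p and p = 5812, q = 7016.
The shock moves the curves to qd = 46057 - 5p and qs = 4p - 16232.
Equate the new curves: 46057 - 5p = 4p - 16232, giving 62289 = 9p, p = 6921, q = 11452.
Δq = 11452 − 7016 = +4436.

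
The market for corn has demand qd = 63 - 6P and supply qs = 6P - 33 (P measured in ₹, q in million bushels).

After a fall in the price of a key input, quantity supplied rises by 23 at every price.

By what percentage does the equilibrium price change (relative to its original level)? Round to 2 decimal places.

-23.96

Before the shock: 63 - 6P = 6P - 33 ⇒ 96 = 12P ⇒ P = 8, q = 15.
After the shift, demand is qd = 63 - 6P and supply is qs = 6P - 10.
Setting them equal: 63 - 6P = 6P - 10 → 73 = 12P, so P = 73/12 ≈ 6.0833 and q = 26.5.
%ΔP = (6.0833 − 8) / 8 × 100 = -23.96%.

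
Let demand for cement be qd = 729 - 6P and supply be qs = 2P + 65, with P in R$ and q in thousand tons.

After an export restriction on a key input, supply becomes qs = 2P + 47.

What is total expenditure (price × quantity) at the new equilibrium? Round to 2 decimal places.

18541.88

Solve the original market: 729 - 6P = 2P + 65, hence P = 83 and q = 231.
With the change applied: demand qd = 729 - 6P, supply qs = 2P + 47.
Clearing the new market: 729 - 6P = 2P + 47, so P = 85.25 and q = 217.5.
New expenditure = 85.25 × 217.5 = 18541.88.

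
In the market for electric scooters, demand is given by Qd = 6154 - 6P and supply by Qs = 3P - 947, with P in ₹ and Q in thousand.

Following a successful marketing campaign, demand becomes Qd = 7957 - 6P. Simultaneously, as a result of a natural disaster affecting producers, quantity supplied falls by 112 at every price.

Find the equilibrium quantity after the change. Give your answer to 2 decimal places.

Original equilibrium: 6154 - 6P = 3P - 947 gives 7101 = 9P, so P = 789 and Q = 1420.
The shock moves the curves to Qd = 7957 - 6P and Qs = 3P - 1059.
Setting them equal: 7957 - 6P = 3P - 1059 → 9016 = 9P, so P = 9016/9 ≈ 1001.7778 and Q = 5839/3 ≈ 1946.3333.

1946.33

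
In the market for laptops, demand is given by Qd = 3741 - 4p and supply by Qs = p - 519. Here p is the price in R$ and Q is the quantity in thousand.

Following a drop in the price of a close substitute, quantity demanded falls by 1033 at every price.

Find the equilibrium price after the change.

645.4

Initially, 3741 - 4p = p - 519, so 4260 = 5p and p = 852, Q = 333.
The shock moves the curves to Qd = 2708 - 4p and Qs = p - 519.
Setting them equal: 2708 - 4p = p - 519 → 3227 = 5p, so p = 645.4 and Q = 126.4.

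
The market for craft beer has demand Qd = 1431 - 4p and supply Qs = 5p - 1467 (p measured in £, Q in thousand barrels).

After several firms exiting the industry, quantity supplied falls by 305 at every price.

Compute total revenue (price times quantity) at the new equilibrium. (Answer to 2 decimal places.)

2649.40

Initially, 1431 - 4p = 5p - 1467, so 2898 = 9p and p = 322, Q = 143.
The shock moves the curves to Qd = 1431 - 4p and Qs = 5p - 1772.
Setting them equal: 1431 - 4p = 5p - 1772 → 3203 = 9p, so p = 3203/9 ≈ 355.8889 and Q = 67/9 ≈ 7.4444.
New expenditure = 355.8889 × 7.4444 = 2649.40.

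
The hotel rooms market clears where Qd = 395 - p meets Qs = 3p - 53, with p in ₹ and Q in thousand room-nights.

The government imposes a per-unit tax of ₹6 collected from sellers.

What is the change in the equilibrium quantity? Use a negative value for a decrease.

-4.5

Initially, 395 - p = 3p - 53, so 448 = 4p and p = 112, Q = 283.
Since sellers keep the price net of the tax, the effective supply curve becomes Qs = 3p - 71.
Equate the new curves: 395 - p = 3p - 71, giving 466 = 4p, p = 116.5, Q = 278.5.
ΔQ = 278.5 − 283 = -4.5.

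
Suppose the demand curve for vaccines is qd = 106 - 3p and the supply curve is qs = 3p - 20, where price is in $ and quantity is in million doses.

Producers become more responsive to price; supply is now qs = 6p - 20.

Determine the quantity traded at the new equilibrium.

64

Solve the original market: 106 - 3p = 3p - 20, hence p = 21 and q = 43.
The shock moves the curves to qd = 106 - 3p and qs = 6p - 20.
Setting them equal: 106 - 3p = 6p - 20 → 126 = 9p, so p = 14 and q = 64.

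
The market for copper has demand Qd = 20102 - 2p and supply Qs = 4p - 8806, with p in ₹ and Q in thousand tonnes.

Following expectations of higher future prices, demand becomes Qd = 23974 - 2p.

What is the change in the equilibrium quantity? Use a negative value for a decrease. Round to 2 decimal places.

Before the shock: 20102 - 2p = 4p - 8806 ⇒ 28908 = 6p ⇒ p = 4818, Q = 10466.
The shock moves the curves to Qd = 23974 - 2p and Qs = 4p - 8806.
Setting them equal: 23974 - 2p = 4p - 8806 → 32780 = 6p, so p = 16390/3 ≈ 5463.3333 and Q = 39142/3 ≈ 13047.3333.
ΔQ = 13047.3333 − 10466 = +2581.33.

+2581.33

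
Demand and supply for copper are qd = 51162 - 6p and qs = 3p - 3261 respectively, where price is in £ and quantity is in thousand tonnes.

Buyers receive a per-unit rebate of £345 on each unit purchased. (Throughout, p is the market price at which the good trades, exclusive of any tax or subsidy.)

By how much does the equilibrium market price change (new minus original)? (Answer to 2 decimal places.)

+230.00

Original equilibrium: 51162 - 6p = 3p - 3261 gives 54423 = 9p, so p = 6047 and q = 14880.
Since buyers' out-of-pocket price is the market price minus the rebate, the effective demand curve becomes qd = 53232 - 6p.
Equate the new curves: 53232 - 6p = 3p - 3261, giving 56493 = 9p, p = 6277, q = 15570.
Δp = 6277 − 6047 = +230.00.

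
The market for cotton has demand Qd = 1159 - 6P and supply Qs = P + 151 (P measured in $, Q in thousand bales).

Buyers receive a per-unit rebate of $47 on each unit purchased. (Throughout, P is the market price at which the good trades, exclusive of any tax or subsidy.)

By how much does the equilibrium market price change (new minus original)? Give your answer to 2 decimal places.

Before the shock: 1159 - 6P = P + 151 ⇒ 1008 = 7P ⇒ P = 144, Q = 295.
Since buyers' out-of-pocket price is the market price minus the rebate, the effective demand curve becomes Qd = 1441 - 6P.
Setting them equal: 1441 - 6P = P + 151 → 1290 = 7P, so P = 1290/7 ≈ 184.2857 and Q = 2347/7 ≈ 335.2857.
ΔP = 184.2857 − 144 = +40.29.

+40.29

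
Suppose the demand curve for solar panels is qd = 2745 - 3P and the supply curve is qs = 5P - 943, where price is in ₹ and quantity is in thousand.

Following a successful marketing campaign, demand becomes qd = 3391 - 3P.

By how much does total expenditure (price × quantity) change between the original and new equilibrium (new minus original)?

+328713.0625

Before the shock: 2745 - 3P = 5P - 943 ⇒ 3688 = 8P ⇒ P = 461, q = 1362.
The new curves are qd = 3391 - 3P (demand) and qs = 5P - 943 (supply).
Clearing the new market: 3391 - 3P = 5P - 943, so P = 541.75 and q = 1765.75.
Expenditure moves from 461×1362 = 627882 to 541.75×1765.75 = 956595.0625; change = +328713.0625.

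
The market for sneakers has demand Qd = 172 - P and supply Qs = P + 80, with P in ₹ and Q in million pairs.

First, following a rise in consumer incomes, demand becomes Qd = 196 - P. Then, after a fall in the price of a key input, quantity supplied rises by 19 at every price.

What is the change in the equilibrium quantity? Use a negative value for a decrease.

Before the shock: 172 - P = P + 80 ⇒ 92 = 2P ⇒ P = 46, Q = 126.
The shock moves the curves to Qd = 196 - P and Qs = P + 99.
Setting them equal: 196 - P = P + 99 → 97 = 2P, so P = 48.5 and Q = 147.5.
ΔQ = 147.5 − 126 = +21.5.

+21.5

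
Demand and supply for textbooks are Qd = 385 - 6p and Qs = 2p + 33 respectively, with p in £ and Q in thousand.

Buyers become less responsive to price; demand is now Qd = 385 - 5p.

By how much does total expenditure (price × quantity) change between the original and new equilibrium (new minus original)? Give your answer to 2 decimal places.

Before the shock: 385 - 6p = 2p + 33 ⇒ 352 = 8p ⇒ p = 44, Q = 121.
The new curves are Qd = 385 - 5p (demand) and Qs = 2p + 33 (supply).
New equilibrium: 385 - 5p = 2p + 33 ⇒ 352 = 7p ⇒ p = 352/7 ≈ 50.2857, Q = 935/7 ≈ 133.5714.
Expenditure moves from 44×121 = 5324 to 50.2857×133.5714 = 6716.7347; change = +1392.73.

+1392.73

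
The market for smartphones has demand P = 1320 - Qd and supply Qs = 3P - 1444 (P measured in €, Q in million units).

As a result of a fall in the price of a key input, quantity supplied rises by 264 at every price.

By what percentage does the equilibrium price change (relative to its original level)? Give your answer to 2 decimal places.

Solve the original market: 1320 - P = 3P - 1444, hence P = 691 and Q = 629.
The new curves are Qd = 1320 - P (demand) and Qs = 3P - 1180 (supply).
Equate the new curves: 1320 - P = 3P - 1180, giving 2500 = 4P, P = 625, Q = 695.
%ΔP = (625 − 691) / 691 × 100 = -9.55%.

-9.55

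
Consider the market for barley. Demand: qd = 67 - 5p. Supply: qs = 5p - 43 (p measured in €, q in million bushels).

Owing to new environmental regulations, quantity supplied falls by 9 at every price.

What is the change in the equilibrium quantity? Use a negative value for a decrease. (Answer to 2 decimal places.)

Before the shock: 67 - 5p = 5p - 43 ⇒ 110 = 10p ⇒ p = 11, q = 12.
With the change applied: demand qd = 67 - 5p, supply qs = 5p - 52.
Clearing the new market: 67 - 5p = 5p - 52, so p = 11.9 and q = 7.5.
Δq = 7.5 − 12 = -4.50.

-4.50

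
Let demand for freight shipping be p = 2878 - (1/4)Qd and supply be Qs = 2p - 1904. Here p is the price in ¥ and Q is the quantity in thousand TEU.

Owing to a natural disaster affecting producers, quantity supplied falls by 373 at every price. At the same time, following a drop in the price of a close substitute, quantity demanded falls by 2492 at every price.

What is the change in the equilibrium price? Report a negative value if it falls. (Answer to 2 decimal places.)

-353.17

Solve the original market: 11512 - 4p = 2p - 1904, hence p = 2236 and Q = 2568.
After the shift, demand is Qd = 9020 - 4p and supply is Qs = 2p - 2277.
Setting them equal: 9020 - 4p = 2p - 2277 → 11297 = 6p, so p = 11297/6 ≈ 1882.8333 and Q = 4466/3 ≈ 1488.6667.
Δp = 1882.8333 − 2236 = -353.17.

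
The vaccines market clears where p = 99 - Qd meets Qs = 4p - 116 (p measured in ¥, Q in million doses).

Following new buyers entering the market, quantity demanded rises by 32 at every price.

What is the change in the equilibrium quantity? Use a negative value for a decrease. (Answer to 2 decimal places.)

+25.60

Solve the original market: 99 - p = 4p - 116, hence p = 43 and Q = 56.
After the shift, demand is Qd = 131 - p and supply is Qs = 4p - 116.
Clearing the new market: 131 - p = 4p - 116, so p = 49.4 and Q = 81.6.
ΔQ = 81.6 − 56 = +25.60.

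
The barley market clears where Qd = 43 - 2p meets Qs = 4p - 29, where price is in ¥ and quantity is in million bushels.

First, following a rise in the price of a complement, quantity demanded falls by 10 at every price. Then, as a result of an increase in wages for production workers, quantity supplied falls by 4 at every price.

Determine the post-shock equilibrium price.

Before the shock: 43 - 2p = 4p - 29 ⇒ 72 = 6p ⇒ p = 12, Q = 19.
With the change applied: demand Qd = 33 - 2p, supply Qs = 4p - 33.
Equate the new curves: 33 - 2p = 4p - 33, giving 66 = 6p, p = 11, Q = 11.

11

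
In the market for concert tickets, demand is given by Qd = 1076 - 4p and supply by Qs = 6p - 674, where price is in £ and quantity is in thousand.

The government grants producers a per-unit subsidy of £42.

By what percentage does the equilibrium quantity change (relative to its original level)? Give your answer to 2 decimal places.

Before the shock: 1076 - 4p = 6p - 674 ⇒ 1750 = 10p ⇒ p = 175, Q = 376.
Since sellers receive the price plus the subsidy, the effective supply curve becomes Qs = 6p - 422.
Clearing the new market: 1076 - 4p = 6p - 422, so p = 149.8 and Q = 476.8.
%ΔQ = (476.8 − 376) / 376 × 100 = +26.81%.

+26.81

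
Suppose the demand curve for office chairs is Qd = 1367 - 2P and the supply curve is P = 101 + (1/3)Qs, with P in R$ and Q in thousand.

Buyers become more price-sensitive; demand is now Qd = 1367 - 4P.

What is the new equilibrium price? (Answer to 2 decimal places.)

238.57

Original equilibrium: 1367 - 2P = 3P - 303 gives 1670 = 5P, so P = 334 and Q = 699.
The shock moves the curves to Qd = 1367 - 4P and Qs = 3P - 303.
Clearing the new market: 1367 - 4P = 3P - 303, so P = 1670/7 ≈ 238.5714 and Q = 2889/7 ≈ 412.7143.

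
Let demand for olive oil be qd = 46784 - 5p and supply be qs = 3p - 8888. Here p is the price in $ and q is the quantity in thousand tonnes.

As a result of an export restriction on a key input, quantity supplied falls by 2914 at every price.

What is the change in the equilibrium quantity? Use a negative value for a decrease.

-1821.25

Initially, 46784 - 5p = 3p - 8888, so 55672 = 8p and p = 6959, q = 11989.
The new curves are qd = 46784 - 5p (demand) and qs = 3p - 11802 (supply).
Equate the new curves: 46784 - 5p = 3p - 11802, giving 58586 = 8p, p = 7323.25, q = 10167.75.
Δq = 10167.75 − 11989 = -1821.25.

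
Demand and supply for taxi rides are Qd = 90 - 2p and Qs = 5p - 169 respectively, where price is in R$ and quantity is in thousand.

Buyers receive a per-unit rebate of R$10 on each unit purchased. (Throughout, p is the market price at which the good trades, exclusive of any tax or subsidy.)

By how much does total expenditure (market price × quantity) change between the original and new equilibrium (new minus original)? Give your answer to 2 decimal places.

+615.10

Original equilibrium: 90 - 2p = 5p - 169 gives 259 = 7p, so p = 37 and Q = 16.
Since buyers' out-of-pocket price is the market price minus the rebate, the effective demand curve becomes Qd = 110 - 2p.
Clearing the new market: 110 - 2p = 5p - 169, so p = 279/7 ≈ 39.8571 and Q = 212/7 ≈ 30.2857.
Expenditure moves from 37×16 = 592 to 39.8571×30.2857 = 1207.1020; change = +615.10.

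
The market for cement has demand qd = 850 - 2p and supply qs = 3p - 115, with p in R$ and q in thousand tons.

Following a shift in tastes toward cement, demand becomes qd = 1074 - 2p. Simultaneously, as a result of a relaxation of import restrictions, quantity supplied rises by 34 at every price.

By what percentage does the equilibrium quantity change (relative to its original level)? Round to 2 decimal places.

+31.90

Original equilibrium: 850 - 2p = 3p - 115 gives 965 = 5p, so p = 193 and q = 464.
With the change applied: demand qd = 1074 - 2p, supply qs = 3p - 81.
Equate the new curves: 1074 - 2p = 3p - 81, giving 1155 = 5p, p = 231, q = 612.
%Δq = (612 − 464) / 464 × 100 = +31.90%.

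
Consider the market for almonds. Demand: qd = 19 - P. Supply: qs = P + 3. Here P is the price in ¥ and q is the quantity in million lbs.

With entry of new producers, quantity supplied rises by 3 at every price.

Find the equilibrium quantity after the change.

Original equilibrium: 19 - P = P + 3 gives 16 = 2P, so P = 8 and q = 11.
With the change applied: demand qd = 19 - P, supply qs = P + 6.
Clearing the new market: 19 - P = P + 6, so P = 6.5 and q = 12.5.

12.5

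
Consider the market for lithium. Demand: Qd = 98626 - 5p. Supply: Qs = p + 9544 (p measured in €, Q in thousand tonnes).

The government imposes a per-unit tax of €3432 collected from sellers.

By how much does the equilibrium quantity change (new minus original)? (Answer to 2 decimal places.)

Original equilibrium: 98626 - 5p = p + 9544 gives 89082 = 6p, so p = 14847 and Q = 24391.
Since sellers keep the price net of the tax, the effective supply curve becomes Qs = p + 6112.
New equilibrium: 98626 - 5p = p + 6112 ⇒ 92514 = 6p ⇒ p = 15419, Q = 21531.
ΔQ = 21531 − 24391 = -2860.00.

-2860.00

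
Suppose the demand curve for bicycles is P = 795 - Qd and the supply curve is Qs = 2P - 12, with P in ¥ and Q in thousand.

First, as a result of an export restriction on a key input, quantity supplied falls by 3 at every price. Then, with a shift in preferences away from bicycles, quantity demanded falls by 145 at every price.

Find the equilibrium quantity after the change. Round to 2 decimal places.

Before the shock: 795 - P = 2P - 12 ⇒ 807 = 3P ⇒ P = 269, Q = 526.
With the change applied: demand Qd = 650 - P, supply Qs = 2P - 15.
Clearing the new market: 650 - P = 2P - 15, so P = 665/3 ≈ 221.6667 and Q = 1285/3 ≈ 428.3333.

428.33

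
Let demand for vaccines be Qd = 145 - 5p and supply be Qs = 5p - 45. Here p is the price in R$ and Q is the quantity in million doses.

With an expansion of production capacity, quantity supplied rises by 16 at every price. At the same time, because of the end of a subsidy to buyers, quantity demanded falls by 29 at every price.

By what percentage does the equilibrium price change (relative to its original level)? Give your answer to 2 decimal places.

Before the shock: 145 - 5p = 5p - 45 ⇒ 190 = 10p ⇒ p = 19, Q = 50.
The shock moves the curves to Qd = 116 - 5p and Qs = 5p - 29.
New equilibrium: 116 - 5p = 5p - 29 ⇒ 145 = 10p ⇒ p = 14.5, Q = 43.5.
%Δp = (14.5 − 19) / 19 × 100 = -23.68%.

-23.68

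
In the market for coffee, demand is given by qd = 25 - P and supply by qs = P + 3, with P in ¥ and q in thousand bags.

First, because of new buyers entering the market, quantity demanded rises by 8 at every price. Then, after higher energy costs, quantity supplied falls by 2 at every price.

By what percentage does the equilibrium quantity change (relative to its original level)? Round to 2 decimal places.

Solve the original market: 25 - P = P + 3, hence P = 11 and q = 14.
After the shift, demand is qd = 33 - P and supply is qs = P + 1.
Equate the new curves: 33 - P = P + 1, giving 32 = 2P, P = 16, q = 17.
%Δq = (17 − 14) / 14 × 100 = +21.43%.

+21.43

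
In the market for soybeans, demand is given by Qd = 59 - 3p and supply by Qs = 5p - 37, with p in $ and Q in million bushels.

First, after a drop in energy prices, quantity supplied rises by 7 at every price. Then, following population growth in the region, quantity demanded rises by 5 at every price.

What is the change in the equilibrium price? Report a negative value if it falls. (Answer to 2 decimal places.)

-0.25

Solve the original market: 59 - 3p = 5p - 37, hence p = 12 and Q = 23.
The shock moves the curves to Qd = 64 - 3p and Qs = 5p - 30.
New equilibrium: 64 - 3p = 5p - 30 ⇒ 94 = 8p ⇒ p = 11.75, Q = 28.75.
Δp = 11.75 − 12 = -0.25.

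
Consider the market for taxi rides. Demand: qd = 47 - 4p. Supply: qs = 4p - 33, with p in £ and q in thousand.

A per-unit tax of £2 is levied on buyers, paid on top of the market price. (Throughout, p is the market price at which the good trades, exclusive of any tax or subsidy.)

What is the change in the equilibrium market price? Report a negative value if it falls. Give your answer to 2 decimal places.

Before the shock: 47 - 4p = 4p - 33 ⇒ 80 = 8p ⇒ p = 10, q = 7.
Since buyers pay the price plus the tax, the effective demand curve becomes qd = 39 - 4p.
Equate the new curves: 39 - 4p = 4p - 33, giving 72 = 8p, p = 9, q = 3.
Δp = 9 − 10 = -1.00.

-1.00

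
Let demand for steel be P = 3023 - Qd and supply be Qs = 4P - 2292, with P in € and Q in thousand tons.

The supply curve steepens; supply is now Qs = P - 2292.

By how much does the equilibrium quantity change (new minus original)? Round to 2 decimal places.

-1594.50

Initially, 3023 - P = 4P - 2292, so 5315 = 5P and P = 1063, Q = 1960.
The new curves are Qd = 3023 - P (demand) and Qs = P - 2292 (supply).
Setting them equal: 3023 - P = P - 2292 → 5315 = 2P, so P = 2657.5 and Q = 365.5.
ΔQ = 365.5 − 1960 = -1594.50.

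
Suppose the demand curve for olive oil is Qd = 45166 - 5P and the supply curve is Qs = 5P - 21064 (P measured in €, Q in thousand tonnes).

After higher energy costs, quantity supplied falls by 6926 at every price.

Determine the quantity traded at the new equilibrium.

8588

Solve the original market: 45166 - 5P = 5P - 21064, hence P = 6623 and Q = 12051.
With the change applied: demand Qd = 45166 - 5P, supply Qs = 5P - 27990.
Clearing the new market: 45166 - 5P = 5P - 27990, so P = 7315.6 and Q = 8588.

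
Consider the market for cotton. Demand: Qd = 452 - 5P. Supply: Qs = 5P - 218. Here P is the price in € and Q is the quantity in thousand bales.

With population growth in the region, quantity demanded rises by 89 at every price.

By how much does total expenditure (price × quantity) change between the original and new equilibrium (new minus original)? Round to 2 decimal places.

+4418.85

Before the shock: 452 - 5P = 5P - 218 ⇒ 670 = 10P ⇒ P = 67, Q = 117.
After the shift, demand is Qd = 541 - 5P and supply is Qs = 5P - 218.
New equilibrium: 541 - 5P = 5P - 218 ⇒ 759 = 10P ⇒ P = 75.9, Q = 161.5.
Expenditure moves from 67×117 = 7839 to 75.9×161.5 = 12257.85; change = +4418.85.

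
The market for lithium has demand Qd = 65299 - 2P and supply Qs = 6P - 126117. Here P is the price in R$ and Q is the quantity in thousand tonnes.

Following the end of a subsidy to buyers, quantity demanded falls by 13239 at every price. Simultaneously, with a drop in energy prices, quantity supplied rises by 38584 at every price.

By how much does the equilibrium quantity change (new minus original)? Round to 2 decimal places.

Initially, 65299 - 2P = 6P - 126117, so 191416 = 8P and P = 23927, Q = 17445.
With the change applied: demand Qd = 52060 - 2P, supply Qs = 6P - 87533.
Clearing the new market: 52060 - 2P = 6P - 87533, so P = 17449.125 and Q = 17161.75.
ΔQ = 17161.75 − 17445 = -283.25.

-283.25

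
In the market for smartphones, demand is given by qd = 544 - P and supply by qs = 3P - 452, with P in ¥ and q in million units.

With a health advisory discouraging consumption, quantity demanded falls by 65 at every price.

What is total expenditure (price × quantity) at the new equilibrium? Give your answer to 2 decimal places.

Original equilibrium: 544 - P = 3P - 452 gives 996 = 4P, so P = 249 and q = 295.
After the shift, demand is qd = 479 - P and supply is qs = 3P - 452.
Clearing the new market: 479 - P = 3P - 452, so P = 232.75 and q = 246.25.
New expenditure = 232.75 × 246.25 = 57314.69.

57314.69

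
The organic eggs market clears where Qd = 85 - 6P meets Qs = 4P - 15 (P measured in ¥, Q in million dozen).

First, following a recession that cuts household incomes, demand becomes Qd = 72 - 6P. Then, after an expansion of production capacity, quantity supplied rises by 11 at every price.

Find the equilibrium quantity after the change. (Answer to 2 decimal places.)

26.40

Original equilibrium: 85 - 6P = 4P - 15 gives 100 = 10P, so P = 10 and Q = 25.
After the shift, demand is Qd = 72 - 6P and supply is Qs = 4P - 4.
Equate the new curves: 72 - 6P = 4P - 4, giving 76 = 10P, P = 7.6, Q = 26.4.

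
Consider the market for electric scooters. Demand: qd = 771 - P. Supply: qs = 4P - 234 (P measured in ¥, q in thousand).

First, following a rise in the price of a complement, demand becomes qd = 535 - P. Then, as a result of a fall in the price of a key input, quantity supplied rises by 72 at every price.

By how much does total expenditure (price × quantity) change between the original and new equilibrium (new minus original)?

Original equilibrium: 771 - P = 4P - 234 gives 1005 = 5P, so P = 201 and q = 570.
The new curves are qd = 535 - P (demand) and qs = 4P - 162 (supply).
New equilibrium: 535 - P = 4P - 162 ⇒ 697 = 5P ⇒ P = 139.4, q = 395.6.
Expenditure moves from 201×570 = 114570 to 139.4×395.6 = 55146.64; change = -59423.36.

-59423.36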